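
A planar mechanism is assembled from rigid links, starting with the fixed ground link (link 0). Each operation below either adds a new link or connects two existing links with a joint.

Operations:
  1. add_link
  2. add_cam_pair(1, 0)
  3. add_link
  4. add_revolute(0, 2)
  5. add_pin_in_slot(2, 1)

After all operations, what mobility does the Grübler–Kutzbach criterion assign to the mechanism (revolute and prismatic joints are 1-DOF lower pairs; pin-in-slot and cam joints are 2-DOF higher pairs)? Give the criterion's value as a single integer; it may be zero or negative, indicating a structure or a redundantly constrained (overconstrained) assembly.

M = 2

[1;0;0] (link 0 is ground)
L+ [2;0;0]
C(1,0)∈J2 [2;0;1]
L+ [3;0;1]
R(0,2)∈J1 [3;1;1]
PS(2,1)∈J2 [3;1;2]
mobility = 6 − 2 − 2 = 2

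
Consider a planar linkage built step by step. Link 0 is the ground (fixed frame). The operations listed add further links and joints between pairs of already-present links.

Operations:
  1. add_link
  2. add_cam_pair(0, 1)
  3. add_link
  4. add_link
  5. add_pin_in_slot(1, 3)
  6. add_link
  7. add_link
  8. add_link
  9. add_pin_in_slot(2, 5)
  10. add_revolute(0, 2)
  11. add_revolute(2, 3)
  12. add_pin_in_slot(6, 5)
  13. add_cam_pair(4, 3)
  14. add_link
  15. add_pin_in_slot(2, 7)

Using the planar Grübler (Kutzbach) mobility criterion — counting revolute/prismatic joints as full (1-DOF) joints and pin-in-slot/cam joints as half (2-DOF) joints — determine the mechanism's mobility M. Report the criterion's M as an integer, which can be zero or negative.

M = 11

link 0 = ground. State L|J1|J2 = 1|0|0
+link1  2|0|0
C(0,1) f=2→J2  2|0|1
+link2  3|0|1
+link3  4|0|1
PS(1,3) f=2→J2  4|0|2
+link4  5|0|2
+link5  6|0|2
+link6  7|0|2
PS(2,5) f=2→J2  7|0|3
R(0,2) f=1→J1  7|1|3
R(2,3) f=1→J1  7|2|3
PS(6,5) f=2→J2  7|2|4
C(4,3) f=2→J2  7|2|5
+link7  8|2|5
PS(2,7) f=2→J2  8|2|6
M = 3(8−1)−2·2−6 = 21−4−6 = 11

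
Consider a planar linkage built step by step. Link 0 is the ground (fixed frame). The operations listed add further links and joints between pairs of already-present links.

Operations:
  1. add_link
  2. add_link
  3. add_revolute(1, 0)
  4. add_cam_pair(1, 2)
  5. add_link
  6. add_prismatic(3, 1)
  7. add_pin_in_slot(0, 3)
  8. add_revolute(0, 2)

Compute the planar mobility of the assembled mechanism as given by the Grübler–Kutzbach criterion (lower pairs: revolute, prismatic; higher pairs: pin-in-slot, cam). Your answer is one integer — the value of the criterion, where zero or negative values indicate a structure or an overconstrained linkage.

M = 1

ground; <1,0,0>
#1 <2,0,0>
#2 <3,0,0>
R:1↔0 J1 <3,1,0>
C:1↔2 J2 <3,1,1>
#3 <4,1,1>
P:3↔1 J1 <4,2,1>
PS:0↔3 J2 <4,2,2>
R:0↔2 J1 <4,3,2>
3×3 − 2×3 − 1×2 = 1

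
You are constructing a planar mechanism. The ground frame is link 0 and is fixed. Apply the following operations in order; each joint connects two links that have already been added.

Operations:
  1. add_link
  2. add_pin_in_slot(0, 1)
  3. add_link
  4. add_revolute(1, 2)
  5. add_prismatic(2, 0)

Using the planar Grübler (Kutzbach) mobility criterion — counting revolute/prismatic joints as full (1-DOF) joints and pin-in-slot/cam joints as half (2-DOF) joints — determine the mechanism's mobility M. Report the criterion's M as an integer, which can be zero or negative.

M = 1

[1;0;0] (link 0 is ground)
L+ [2;0;0]
PS(0,1)∈J2 [2;0;1]
L+ [3;0;1]
R(1,2)∈J1 [3;1;1]
P(2,0)∈J1 [3;2;1]
mobility = 6 − 4 − 1 = 1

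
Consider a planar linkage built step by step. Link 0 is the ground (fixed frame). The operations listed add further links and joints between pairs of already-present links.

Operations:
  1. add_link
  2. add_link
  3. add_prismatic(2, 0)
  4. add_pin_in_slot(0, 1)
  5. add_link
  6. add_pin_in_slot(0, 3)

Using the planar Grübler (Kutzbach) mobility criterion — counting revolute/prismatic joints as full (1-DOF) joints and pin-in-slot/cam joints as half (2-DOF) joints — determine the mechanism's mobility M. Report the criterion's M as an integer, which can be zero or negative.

ground; <1,0,0>
#1 <2,0,0>
#2 <3,0,0>
P:2↔0 J1 <3,1,0>
PS:0↔1 J2 <3,1,1>
#3 <4,1,1>
PS:0↔3 J2 <4,1,2>
3×3 − 2×1 − 1×2 = 5

M = 5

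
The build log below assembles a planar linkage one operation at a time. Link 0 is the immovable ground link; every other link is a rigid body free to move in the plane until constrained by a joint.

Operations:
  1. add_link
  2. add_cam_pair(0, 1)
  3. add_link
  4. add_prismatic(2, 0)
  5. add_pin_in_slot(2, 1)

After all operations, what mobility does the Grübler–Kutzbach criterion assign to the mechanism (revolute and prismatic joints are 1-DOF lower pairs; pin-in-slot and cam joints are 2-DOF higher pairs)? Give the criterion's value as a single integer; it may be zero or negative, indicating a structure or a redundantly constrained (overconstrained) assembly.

M = 2

[1;0;0] (link 0 is ground)
L+ [2;0;0]
C(0,1)∈J2 [2;0;1]
L+ [3;0;1]
P(2,0)∈J1 [3;1;1]
PS(2,1)∈J2 [3;1;2]
mobility = 6 − 2 − 2 = 2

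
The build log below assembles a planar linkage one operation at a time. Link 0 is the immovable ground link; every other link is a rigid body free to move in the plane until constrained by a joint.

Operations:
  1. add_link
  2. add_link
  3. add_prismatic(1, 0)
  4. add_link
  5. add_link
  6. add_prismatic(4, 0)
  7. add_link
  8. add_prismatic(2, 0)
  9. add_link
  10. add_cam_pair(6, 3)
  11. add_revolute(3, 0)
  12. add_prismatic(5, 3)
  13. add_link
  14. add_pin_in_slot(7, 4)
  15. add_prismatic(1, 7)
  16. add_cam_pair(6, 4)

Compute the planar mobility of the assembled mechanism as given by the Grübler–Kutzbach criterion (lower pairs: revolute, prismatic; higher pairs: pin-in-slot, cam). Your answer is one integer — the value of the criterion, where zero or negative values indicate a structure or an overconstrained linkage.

M = 6

ground; <1,0,0>
#1 <2,0,0>
#2 <3,0,0>
P:1↔0 J1 <3,1,0>
#3 <4,1,0>
#4 <5,1,0>
P:4↔0 J1 <5,2,0>
#5 <6,2,0>
P:2↔0 J1 <6,3,0>
#6 <7,3,0>
C:6↔3 J2 <7,3,1>
R:3↔0 J1 <7,4,1>
P:5↔3 J1 <7,5,1>
#7 <8,5,1>
PS:7↔4 J2 <8,5,2>
P:1↔7 J1 <8,6,2>
C:6↔4 J2 <8,6,3>
3×7 − 2×6 − 1×3 = 6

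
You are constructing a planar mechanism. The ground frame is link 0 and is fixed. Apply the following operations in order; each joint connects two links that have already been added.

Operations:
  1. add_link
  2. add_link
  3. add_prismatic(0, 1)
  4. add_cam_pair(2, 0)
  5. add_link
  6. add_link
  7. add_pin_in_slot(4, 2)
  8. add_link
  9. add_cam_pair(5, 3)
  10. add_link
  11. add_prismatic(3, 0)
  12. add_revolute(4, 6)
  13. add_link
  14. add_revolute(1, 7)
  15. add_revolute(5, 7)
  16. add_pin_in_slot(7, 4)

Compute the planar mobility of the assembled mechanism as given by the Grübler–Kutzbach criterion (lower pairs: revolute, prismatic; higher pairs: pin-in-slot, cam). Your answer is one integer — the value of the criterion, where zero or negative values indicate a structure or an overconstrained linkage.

link 0 = ground. State L|J1|J2 = 1|0|0
+link1  2|0|0
+link2  3|0|0
P(0,1) f=1→J1  3|1|0
C(2,0) f=2→J2  3|1|1
+link3  4|1|1
+link4  5|1|1
PS(4,2) f=2→J2  5|1|2
+link5  6|1|2
C(5,3) f=2→J2  6|1|3
+link6  7|1|3
P(3,0) f=1→J1  7|2|3
R(4,6) f=1→J1  7|3|3
+link7  8|3|3
R(1,7) f=1→J1  8|4|3
R(5,7) f=1→J1  8|5|3
PS(7,4) f=2→J2  8|5|4
M = 3(8−1)−2·5−4 = 21−10−4 = 7

M = 7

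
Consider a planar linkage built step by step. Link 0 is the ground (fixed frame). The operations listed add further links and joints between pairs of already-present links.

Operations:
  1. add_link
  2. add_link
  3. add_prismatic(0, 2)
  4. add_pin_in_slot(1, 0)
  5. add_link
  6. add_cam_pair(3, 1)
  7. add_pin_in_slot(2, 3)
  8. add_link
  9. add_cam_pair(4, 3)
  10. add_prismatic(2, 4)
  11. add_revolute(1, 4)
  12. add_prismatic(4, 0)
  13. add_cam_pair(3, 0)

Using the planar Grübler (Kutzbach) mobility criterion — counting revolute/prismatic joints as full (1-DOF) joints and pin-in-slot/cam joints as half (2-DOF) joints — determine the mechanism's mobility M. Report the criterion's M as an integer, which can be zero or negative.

[1;0;0] (link 0 is ground)
L+ [2;0;0]
L+ [3;0;0]
P(0,2)∈J1 [3;1;0]
PS(1,0)∈J2 [3;1;1]
L+ [4;1;1]
C(3,1)∈J2 [4;1;2]
PS(2,3)∈J2 [4;1;3]
L+ [5;1;3]
C(4,3)∈J2 [5;1;4]
P(2,4)∈J1 [5;2;4]
R(1,4)∈J1 [5;3;4]
P(4,0)∈J1 [5;4;4]
C(3,0)∈J2 [5;4;5]
mobility = 12 − 8 − 5 = -1

M = -1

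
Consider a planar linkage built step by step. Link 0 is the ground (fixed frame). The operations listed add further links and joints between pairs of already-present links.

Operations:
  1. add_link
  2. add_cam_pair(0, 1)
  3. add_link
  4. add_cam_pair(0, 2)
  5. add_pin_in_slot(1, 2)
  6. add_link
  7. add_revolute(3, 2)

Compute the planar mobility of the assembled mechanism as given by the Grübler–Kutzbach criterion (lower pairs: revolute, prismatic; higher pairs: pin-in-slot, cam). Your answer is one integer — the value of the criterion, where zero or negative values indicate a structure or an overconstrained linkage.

M = 4

(L,J1,J2)=(1,0,0); link0 fixed
link1: (2,0,0)
C 0-1 [J2]: (2,0,1)
link2: (3,0,1)
C 0-2 [J2]: (3,0,2)
PS 1-2 [J2]: (3,0,3)
link3: (4,0,3)
R 3-2 [J1]: (4,1,3)
Grübler: 3·3 − 2·1 − 3 = 4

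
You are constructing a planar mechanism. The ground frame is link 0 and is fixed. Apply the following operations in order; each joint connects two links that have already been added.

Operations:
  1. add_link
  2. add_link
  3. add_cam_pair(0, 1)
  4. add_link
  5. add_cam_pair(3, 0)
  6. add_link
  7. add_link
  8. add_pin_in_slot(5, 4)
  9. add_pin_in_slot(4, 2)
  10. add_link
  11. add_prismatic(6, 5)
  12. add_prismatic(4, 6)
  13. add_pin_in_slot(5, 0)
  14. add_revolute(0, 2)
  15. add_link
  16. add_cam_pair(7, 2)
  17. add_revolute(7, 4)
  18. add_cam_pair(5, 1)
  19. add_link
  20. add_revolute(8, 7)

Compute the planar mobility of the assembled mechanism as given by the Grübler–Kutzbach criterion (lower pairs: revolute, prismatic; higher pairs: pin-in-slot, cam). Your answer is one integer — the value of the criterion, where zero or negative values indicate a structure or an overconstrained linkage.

M = 7

link 0 = ground. State L|J1|J2 = 1|0|0
+link1  2|0|0
+link2  3|0|0
C(0,1) f=2→J2  3|0|1
+link3  4|0|1
C(3,0) f=2→J2  4|0|2
+link4  5|0|2
+link5  6|0|2
PS(5,4) f=2→J2  6|0|3
PS(4,2) f=2→J2  6|0|4
+link6  7|0|4
P(6,5) f=1→J1  7|1|4
P(4,6) f=1→J1  7|2|4
PS(5,0) f=2→J2  7|2|5
R(0,2) f=1→J1  7|3|5
+link7  8|3|5
C(7,2) f=2→J2  8|3|6
R(7,4) f=1→J1  8|4|6
C(5,1) f=2→J2  8|4|7
+link8  9|4|7
R(8,7) f=1→J1  9|5|7
M = 3(9−1)−2·5−7 = 24−10−7 = 7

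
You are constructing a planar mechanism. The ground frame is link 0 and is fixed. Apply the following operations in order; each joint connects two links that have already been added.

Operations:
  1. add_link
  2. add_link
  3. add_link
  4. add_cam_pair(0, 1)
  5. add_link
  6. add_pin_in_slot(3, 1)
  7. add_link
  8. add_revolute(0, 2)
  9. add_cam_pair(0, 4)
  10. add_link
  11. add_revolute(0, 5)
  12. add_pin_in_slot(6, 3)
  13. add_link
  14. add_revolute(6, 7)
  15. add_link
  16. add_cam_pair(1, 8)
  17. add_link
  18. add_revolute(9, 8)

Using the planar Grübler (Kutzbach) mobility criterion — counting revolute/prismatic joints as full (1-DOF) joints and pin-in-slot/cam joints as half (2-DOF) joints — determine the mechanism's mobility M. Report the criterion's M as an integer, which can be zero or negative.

ground; <1,0,0>
#1 <2,0,0>
#2 <3,0,0>
#3 <4,0,0>
C:0↔1 J2 <4,0,1>
#4 <5,0,1>
PS:3↔1 J2 <5,0,2>
#5 <6,0,2>
R:0↔2 J1 <6,1,2>
C:0↔4 J2 <6,1,3>
#6 <7,1,3>
R:0↔5 J1 <7,2,3>
PS:6↔3 J2 <7,2,4>
#7 <8,2,4>
R:6↔7 J1 <8,3,4>
#8 <9,3,4>
C:1↔8 J2 <9,3,5>
#9 <10,3,5>
R:9↔8 J1 <10,4,5>
3×9 − 2×4 − 1×5 = 14

M = 14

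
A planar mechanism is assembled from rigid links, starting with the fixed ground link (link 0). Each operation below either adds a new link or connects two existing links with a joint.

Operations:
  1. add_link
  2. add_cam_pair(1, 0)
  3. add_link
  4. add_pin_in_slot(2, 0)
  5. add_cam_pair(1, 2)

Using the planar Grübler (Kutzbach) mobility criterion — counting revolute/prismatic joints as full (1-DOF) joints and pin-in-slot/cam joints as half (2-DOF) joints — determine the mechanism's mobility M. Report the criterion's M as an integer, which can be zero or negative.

L=1 J1=0 J2=0
add link → L=2 J1=0 J2=0
C@1,0 dof=2 J2 → L=2 J1=0 J2=1
add link → L=3 J1=0 J2=1
PS@2,0 dof=2 J2 → L=3 J1=0 J2=2
C@1,2 dof=2 J2 → L=3 J1=0 J2=3
M=3(L−1)−2J1−J2=3·2−2·0−3=3

M = 3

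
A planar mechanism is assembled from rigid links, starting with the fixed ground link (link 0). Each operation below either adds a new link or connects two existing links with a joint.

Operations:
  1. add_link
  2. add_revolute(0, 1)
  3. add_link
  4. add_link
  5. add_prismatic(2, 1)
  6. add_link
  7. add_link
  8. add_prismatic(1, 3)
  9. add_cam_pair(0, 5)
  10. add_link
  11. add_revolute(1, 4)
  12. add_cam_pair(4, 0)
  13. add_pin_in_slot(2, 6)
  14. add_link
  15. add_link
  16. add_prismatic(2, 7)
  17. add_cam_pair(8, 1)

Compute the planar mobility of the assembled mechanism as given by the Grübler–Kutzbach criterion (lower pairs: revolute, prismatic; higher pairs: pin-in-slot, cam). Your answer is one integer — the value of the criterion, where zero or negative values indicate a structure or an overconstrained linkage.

M = 10

L=1 J1=0 J2=0
add link → L=2 J1=0 J2=0
R@0,1 dof=1 J1 → L=2 J1=1 J2=0
add link → L=3 J1=1 J2=0
add link → L=4 J1=1 J2=0
P@2,1 dof=1 J1 → L=4 J1=2 J2=0
add link → L=5 J1=2 J2=0
add link → L=6 J1=2 J2=0
P@1,3 dof=1 J1 → L=6 J1=3 J2=0
C@0,5 dof=2 J2 → L=6 J1=3 J2=1
add link → L=7 J1=3 J2=1
R@1,4 dof=1 J1 → L=7 J1=4 J2=1
C@4,0 dof=2 J2 → L=7 J1=4 J2=2
PS@2,6 dof=2 J2 → L=7 J1=4 J2=3
add link → L=8 J1=4 J2=3
add link → L=9 J1=4 J2=3
P@2,7 dof=1 J1 → L=9 J1=5 J2=3
C@8,1 dof=2 J2 → L=9 J1=5 J2=4
M=3(L−1)−2J1−J2=3·8−2·5−4=10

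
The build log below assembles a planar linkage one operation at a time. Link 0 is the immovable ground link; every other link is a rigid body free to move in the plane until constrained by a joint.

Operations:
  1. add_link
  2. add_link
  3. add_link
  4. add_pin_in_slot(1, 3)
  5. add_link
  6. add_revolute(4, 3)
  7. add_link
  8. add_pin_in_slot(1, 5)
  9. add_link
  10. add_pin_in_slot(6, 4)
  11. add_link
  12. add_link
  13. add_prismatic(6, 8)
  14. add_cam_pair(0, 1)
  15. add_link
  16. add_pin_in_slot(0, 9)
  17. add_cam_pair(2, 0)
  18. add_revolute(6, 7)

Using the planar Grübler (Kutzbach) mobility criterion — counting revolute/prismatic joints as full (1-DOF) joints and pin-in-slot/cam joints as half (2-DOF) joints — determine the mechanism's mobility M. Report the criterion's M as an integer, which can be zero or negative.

ground; <1,0,0>
#1 <2,0,0>
#2 <3,0,0>
#3 <4,0,0>
PS:1↔3 J2 <4,0,1>
#4 <5,0,1>
R:4↔3 J1 <5,1,1>
#5 <6,1,1>
PS:1↔5 J2 <6,1,2>
#6 <7,1,2>
PS:6↔4 J2 <7,1,3>
#7 <8,1,3>
#8 <9,1,3>
P:6↔8 J1 <9,2,3>
C:0↔1 J2 <9,2,4>
#9 <10,2,4>
PS:0↔9 J2 <10,2,5>
C:2↔0 J2 <10,2,6>
R:6↔7 J1 <10,3,6>
3×9 − 2×3 − 1×6 = 15

M = 15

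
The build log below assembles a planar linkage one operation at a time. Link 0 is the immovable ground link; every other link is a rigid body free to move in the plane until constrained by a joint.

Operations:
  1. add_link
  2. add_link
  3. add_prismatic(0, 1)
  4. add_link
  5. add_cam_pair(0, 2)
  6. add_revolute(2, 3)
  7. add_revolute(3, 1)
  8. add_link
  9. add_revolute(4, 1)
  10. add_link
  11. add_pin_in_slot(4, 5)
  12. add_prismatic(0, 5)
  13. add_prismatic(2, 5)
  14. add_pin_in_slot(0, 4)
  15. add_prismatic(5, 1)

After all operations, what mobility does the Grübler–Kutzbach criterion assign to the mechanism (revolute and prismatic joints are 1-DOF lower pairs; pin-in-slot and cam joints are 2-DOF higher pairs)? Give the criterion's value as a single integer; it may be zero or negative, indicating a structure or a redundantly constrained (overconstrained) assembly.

[1;0;0] (link 0 is ground)
L+ [2;0;0]
L+ [3;0;0]
P(0,1)∈J1 [3;1;0]
L+ [4;1;0]
C(0,2)∈J2 [4;1;1]
R(2,3)∈J1 [4;2;1]
R(3,1)∈J1 [4;3;1]
L+ [5;3;1]
R(4,1)∈J1 [5;4;1]
L+ [6;4;1]
PS(4,5)∈J2 [6;4;2]
P(0,5)∈J1 [6;5;2]
P(2,5)∈J1 [6;6;2]
PS(0,4)∈J2 [6;6;3]
P(5,1)∈J1 [6;7;3]
mobility = 15 − 14 − 3 = -2

M = -2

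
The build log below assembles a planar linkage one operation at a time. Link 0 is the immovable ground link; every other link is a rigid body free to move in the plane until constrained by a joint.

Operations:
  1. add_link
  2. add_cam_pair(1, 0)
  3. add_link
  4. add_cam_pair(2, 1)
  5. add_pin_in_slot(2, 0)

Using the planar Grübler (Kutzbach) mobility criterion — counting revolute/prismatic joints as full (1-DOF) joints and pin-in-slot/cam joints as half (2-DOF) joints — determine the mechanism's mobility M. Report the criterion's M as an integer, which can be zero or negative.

link 0 = ground. State L|J1|J2 = 1|0|0
+link1  2|0|0
C(1,0) f=2→J2  2|0|1
+link2  3|0|1
C(2,1) f=2→J2  3|0|2
PS(2,0) f=2→J2  3|0|3
M = 3(3−1)−2·0−3 = 6−0−3 = 3

M = 3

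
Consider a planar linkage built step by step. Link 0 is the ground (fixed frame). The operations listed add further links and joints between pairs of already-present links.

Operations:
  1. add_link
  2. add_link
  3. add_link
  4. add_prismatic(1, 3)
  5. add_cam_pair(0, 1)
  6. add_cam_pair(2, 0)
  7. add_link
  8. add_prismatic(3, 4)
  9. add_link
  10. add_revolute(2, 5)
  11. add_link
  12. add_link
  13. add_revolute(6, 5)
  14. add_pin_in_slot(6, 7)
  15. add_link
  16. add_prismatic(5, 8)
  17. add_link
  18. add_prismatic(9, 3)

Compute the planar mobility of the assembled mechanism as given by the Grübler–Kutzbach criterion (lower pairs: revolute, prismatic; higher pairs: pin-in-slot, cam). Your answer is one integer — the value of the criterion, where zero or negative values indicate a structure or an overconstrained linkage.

M = 12

L=1 J1=0 J2=0
add link → L=2 J1=0 J2=0
add link → L=3 J1=0 J2=0
add link → L=4 J1=0 J2=0
P@1,3 dof=1 J1 → L=4 J1=1 J2=0
C@0,1 dof=2 J2 → L=4 J1=1 J2=1
C@2,0 dof=2 J2 → L=4 J1=1 J2=2
add link → L=5 J1=1 J2=2
P@3,4 dof=1 J1 → L=5 J1=2 J2=2
add link → L=6 J1=2 J2=2
R@2,5 dof=1 J1 → L=6 J1=3 J2=2
add link → L=7 J1=3 J2=2
add link → L=8 J1=3 J2=2
R@6,5 dof=1 J1 → L=8 J1=4 J2=2
PS@6,7 dof=2 J2 → L=8 J1=4 J2=3
add link → L=9 J1=4 J2=3
P@5,8 dof=1 J1 → L=9 J1=5 J2=3
add link → L=10 J1=5 J2=3
P@9,3 dof=1 J1 → L=10 J1=6 J2=3
M=3(L−1)−2J1−J2=3·9−2·6−3=12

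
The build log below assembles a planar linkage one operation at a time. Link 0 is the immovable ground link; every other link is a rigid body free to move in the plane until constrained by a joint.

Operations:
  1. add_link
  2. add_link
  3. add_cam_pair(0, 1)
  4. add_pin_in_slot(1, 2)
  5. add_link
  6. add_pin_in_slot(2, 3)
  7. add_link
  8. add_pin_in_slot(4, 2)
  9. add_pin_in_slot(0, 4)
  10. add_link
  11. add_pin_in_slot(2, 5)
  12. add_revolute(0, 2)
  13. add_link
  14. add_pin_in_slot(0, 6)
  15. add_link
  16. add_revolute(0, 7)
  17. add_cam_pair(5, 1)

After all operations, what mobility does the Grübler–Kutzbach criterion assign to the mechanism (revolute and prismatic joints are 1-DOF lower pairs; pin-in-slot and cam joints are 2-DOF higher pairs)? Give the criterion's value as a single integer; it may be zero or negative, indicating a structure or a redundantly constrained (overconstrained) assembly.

M = 9

[1;0;0] (link 0 is ground)
L+ [2;0;0]
L+ [3;0;0]
C(0,1)∈J2 [3;0;1]
PS(1,2)∈J2 [3;0;2]
L+ [4;0;2]
PS(2,3)∈J2 [4;0;3]
L+ [5;0;3]
PS(4,2)∈J2 [5;0;4]
PS(0,4)∈J2 [5;0;5]
L+ [6;0;5]
PS(2,5)∈J2 [6;0;6]
R(0,2)∈J1 [6;1;6]
L+ [7;1;6]
PS(0,6)∈J2 [7;1;7]
L+ [8;1;7]
R(0,7)∈J1 [8;2;7]
C(5,1)∈J2 [8;2;8]
mobility = 21 − 4 − 8 = 9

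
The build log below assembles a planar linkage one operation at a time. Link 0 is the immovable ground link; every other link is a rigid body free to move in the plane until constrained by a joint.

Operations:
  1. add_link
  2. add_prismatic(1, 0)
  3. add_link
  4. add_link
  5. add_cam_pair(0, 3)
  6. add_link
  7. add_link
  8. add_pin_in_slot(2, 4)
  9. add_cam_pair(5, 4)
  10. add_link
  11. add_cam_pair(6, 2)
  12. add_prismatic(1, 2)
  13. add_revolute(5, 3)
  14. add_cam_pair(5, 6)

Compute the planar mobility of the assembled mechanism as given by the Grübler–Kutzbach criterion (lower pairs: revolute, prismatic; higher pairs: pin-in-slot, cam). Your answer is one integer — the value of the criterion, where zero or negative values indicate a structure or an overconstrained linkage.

M = 7

link 0 = ground. State L|J1|J2 = 1|0|0
+link1  2|0|0
P(1,0) f=1→J1  2|1|0
+link2  3|1|0
+link3  4|1|0
C(0,3) f=2→J2  4|1|1
+link4  5|1|1
+link5  6|1|1
PS(2,4) f=2→J2  6|1|2
C(5,4) f=2→J2  6|1|3
+link6  7|1|3
C(6,2) f=2→J2  7|1|4
P(1,2) f=1→J1  7|2|4
R(5,3) f=1→J1  7|3|4
C(5,6) f=2→J2  7|3|5
M = 3(7−1)−2·3−5 = 18−6−5 = 7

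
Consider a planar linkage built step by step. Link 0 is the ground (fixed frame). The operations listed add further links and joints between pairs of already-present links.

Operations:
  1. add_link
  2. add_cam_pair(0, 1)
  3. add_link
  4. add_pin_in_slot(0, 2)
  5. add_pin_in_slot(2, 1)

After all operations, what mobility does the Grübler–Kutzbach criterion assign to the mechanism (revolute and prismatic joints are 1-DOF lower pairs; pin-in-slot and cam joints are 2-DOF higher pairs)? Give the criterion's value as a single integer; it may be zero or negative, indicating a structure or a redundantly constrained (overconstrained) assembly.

(L,J1,J2)=(1,0,0); link0 fixed
link1: (2,0,0)
C 0-1 [J2]: (2,0,1)
link2: (3,0,1)
PS 0-2 [J2]: (3,0,2)
PS 2-1 [J2]: (3,0,3)
Grübler: 3·2 − 2·0 − 3 = 3

M = 3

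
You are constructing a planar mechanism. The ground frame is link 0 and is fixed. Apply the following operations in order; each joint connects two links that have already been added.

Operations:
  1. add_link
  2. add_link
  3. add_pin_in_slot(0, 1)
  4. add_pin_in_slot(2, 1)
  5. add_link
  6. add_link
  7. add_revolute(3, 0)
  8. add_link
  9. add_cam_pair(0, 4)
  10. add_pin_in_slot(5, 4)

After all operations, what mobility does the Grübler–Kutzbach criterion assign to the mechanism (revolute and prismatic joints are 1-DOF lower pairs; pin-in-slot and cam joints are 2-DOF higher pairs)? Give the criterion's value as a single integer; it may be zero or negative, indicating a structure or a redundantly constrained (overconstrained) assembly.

M = 9

(L,J1,J2)=(1,0,0); link0 fixed
link1: (2,0,0)
link2: (3,0,0)
PS 0-1 [J2]: (3,0,1)
PS 2-1 [J2]: (3,0,2)
link3: (4,0,2)
link4: (5,0,2)
R 3-0 [J1]: (5,1,2)
link5: (6,1,2)
C 0-4 [J2]: (6,1,3)
PS 5-4 [J2]: (6,1,4)
Grübler: 3·5 − 2·1 − 4 = 9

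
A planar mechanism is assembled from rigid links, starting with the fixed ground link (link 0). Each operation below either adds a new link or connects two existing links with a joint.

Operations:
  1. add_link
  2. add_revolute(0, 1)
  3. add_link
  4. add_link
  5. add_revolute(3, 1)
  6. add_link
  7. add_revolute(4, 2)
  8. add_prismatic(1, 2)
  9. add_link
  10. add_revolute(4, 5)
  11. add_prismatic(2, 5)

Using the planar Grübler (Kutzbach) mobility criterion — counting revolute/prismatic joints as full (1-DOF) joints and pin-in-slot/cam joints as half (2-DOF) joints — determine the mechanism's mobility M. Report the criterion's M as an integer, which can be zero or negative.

(L,J1,J2)=(1,0,0); link0 fixed
link1: (2,0,0)
R 0-1 [J1]: (2,1,0)
link2: (3,1,0)
link3: (4,1,0)
R 3-1 [J1]: (4,2,0)
link4: (5,2,0)
R 4-2 [J1]: (5,3,0)
P 1-2 [J1]: (5,4,0)
link5: (6,4,0)
R 4-5 [J1]: (6,5,0)
P 2-5 [J1]: (6,6,0)
Grübler: 3·5 − 2·6 − 0 = 3

M = 3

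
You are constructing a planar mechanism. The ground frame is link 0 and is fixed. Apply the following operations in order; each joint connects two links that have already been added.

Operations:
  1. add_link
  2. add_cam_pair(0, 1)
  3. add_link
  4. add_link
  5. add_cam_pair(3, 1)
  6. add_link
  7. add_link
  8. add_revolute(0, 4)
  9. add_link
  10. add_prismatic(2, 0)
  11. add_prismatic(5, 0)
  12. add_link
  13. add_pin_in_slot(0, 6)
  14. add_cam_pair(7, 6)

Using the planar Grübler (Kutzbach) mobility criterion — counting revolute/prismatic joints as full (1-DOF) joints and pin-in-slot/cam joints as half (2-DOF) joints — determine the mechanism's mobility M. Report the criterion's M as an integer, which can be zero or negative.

M = 11

(L,J1,J2)=(1,0,0); link0 fixed
link1: (2,0,0)
C 0-1 [J2]: (2,0,1)
link2: (3,0,1)
link3: (4,0,1)
C 3-1 [J2]: (4,0,2)
link4: (5,0,2)
link5: (6,0,2)
R 0-4 [J1]: (6,1,2)
link6: (7,1,2)
P 2-0 [J1]: (7,2,2)
P 5-0 [J1]: (7,3,2)
link7: (8,3,2)
PS 0-6 [J2]: (8,3,3)
C 7-6 [J2]: (8,3,4)
Grübler: 3·7 − 2·3 − 4 = 11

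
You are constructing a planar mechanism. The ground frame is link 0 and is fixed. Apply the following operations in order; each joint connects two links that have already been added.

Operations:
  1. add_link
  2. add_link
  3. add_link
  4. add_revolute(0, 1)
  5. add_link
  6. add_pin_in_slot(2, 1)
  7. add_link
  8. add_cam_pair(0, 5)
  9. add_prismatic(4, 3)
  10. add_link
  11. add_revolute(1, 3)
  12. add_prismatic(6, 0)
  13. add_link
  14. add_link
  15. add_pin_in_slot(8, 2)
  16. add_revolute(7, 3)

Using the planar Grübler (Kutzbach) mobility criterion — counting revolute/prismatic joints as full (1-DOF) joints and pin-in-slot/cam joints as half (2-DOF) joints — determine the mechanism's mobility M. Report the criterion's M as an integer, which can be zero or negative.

(L,J1,J2)=(1,0,0); link0 fixed
link1: (2,0,0)
link2: (3,0,0)
link3: (4,0,0)
R 0-1 [J1]: (4,1,0)
link4: (5,1,0)
PS 2-1 [J2]: (5,1,1)
link5: (6,1,1)
C 0-5 [J2]: (6,1,2)
P 4-3 [J1]: (6,2,2)
link6: (7,2,2)
R 1-3 [J1]: (7,3,2)
P 6-0 [J1]: (7,4,2)
link7: (8,4,2)
link8: (9,4,2)
PS 8-2 [J2]: (9,4,3)
R 7-3 [J1]: (9,5,3)
Grübler: 3·8 − 2·5 − 3 = 11

M = 11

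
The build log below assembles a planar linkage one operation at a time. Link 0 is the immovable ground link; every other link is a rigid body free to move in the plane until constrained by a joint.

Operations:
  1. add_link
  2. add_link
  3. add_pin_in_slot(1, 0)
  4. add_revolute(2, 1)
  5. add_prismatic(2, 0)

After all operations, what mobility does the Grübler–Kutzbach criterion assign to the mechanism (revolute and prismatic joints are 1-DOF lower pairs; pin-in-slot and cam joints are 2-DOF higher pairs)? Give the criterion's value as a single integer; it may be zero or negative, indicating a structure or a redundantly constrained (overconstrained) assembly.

M = 1

link 0 = ground. State L|J1|J2 = 1|0|0
+link1  2|0|0
+link2  3|0|0
PS(1,0) f=2→J2  3|0|1
R(2,1) f=1→J1  3|1|1
P(2,0) f=1→J1  3|2|1
M = 3(3−1)−2·2−1 = 6−4−1 = 1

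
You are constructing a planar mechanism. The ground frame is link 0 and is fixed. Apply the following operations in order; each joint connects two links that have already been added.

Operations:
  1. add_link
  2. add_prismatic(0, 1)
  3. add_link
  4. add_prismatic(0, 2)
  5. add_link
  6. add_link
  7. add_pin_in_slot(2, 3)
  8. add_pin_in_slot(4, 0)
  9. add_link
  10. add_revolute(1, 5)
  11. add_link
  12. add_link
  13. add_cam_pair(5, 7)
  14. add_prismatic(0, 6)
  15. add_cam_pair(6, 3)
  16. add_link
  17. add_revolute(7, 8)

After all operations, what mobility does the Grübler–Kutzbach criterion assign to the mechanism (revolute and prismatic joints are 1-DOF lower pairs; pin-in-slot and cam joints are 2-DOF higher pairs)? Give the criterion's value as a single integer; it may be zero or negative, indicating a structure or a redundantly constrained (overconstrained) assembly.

M = 10

ground; <1,0,0>
#1 <2,0,0>
P:0↔1 J1 <2,1,0>
#2 <3,1,0>
P:0↔2 J1 <3,2,0>
#3 <4,2,0>
#4 <5,2,0>
PS:2↔3 J2 <5,2,1>
PS:4↔0 J2 <5,2,2>
#5 <6,2,2>
R:1↔5 J1 <6,3,2>
#6 <7,3,2>
#7 <8,3,2>
C:5↔7 J2 <8,3,3>
P:0↔6 J1 <8,4,3>
C:6↔3 J2 <8,4,4>
#8 <9,4,4>
R:7↔8 J1 <9,5,4>
3×8 − 2×5 − 1×4 = 10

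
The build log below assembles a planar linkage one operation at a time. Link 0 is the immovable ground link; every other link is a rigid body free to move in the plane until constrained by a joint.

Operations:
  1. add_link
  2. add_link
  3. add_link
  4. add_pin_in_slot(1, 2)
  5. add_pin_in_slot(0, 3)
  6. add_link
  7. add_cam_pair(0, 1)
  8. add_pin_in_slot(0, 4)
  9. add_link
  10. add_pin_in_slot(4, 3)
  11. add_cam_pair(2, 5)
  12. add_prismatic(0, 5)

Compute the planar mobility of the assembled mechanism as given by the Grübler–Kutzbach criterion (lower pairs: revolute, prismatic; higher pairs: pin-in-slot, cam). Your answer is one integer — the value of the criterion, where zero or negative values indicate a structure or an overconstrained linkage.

M = 7

(L,J1,J2)=(1,0,0); link0 fixed
link1: (2,0,0)
link2: (3,0,0)
link3: (4,0,0)
PS 1-2 [J2]: (4,0,1)
PS 0-3 [J2]: (4,0,2)
link4: (5,0,2)
C 0-1 [J2]: (5,0,3)
PS 0-4 [J2]: (5,0,4)
link5: (6,0,4)
PS 4-3 [J2]: (6,0,5)
C 2-5 [J2]: (6,0,6)
P 0-5 [J1]: (6,1,6)
Grübler: 3·5 − 2·1 − 6 = 7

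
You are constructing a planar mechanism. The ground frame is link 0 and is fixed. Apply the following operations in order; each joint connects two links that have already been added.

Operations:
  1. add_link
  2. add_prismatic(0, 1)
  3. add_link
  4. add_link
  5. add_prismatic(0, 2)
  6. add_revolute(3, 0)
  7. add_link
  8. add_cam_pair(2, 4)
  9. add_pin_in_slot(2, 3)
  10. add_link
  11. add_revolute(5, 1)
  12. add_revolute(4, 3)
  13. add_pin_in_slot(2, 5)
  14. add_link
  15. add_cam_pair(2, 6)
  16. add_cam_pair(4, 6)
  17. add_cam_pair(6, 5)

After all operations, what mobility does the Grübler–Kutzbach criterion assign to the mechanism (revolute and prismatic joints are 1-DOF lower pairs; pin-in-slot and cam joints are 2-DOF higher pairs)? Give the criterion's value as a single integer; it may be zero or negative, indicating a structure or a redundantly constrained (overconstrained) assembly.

M = 2

L=1 J1=0 J2=0
add link → L=2 J1=0 J2=0
P@0,1 dof=1 J1 → L=2 J1=1 J2=0
add link → L=3 J1=1 J2=0
add link → L=4 J1=1 J2=0
P@0,2 dof=1 J1 → L=4 J1=2 J2=0
R@3,0 dof=1 J1 → L=4 J1=3 J2=0
add link → L=5 J1=3 J2=0
C@2,4 dof=2 J2 → L=5 J1=3 J2=1
PS@2,3 dof=2 J2 → L=5 J1=3 J2=2
add link → L=6 J1=3 J2=2
R@5,1 dof=1 J1 → L=6 J1=4 J2=2
R@4,3 dof=1 J1 → L=6 J1=5 J2=2
PS@2,5 dof=2 J2 → L=6 J1=5 J2=3
add link → L=7 J1=5 J2=3
C@2,6 dof=2 J2 → L=7 J1=5 J2=4
C@4,6 dof=2 J2 → L=7 J1=5 J2=5
C@6,5 dof=2 J2 → L=7 J1=5 J2=6
M=3(L−1)−2J1−J2=3·6−2·5−6=2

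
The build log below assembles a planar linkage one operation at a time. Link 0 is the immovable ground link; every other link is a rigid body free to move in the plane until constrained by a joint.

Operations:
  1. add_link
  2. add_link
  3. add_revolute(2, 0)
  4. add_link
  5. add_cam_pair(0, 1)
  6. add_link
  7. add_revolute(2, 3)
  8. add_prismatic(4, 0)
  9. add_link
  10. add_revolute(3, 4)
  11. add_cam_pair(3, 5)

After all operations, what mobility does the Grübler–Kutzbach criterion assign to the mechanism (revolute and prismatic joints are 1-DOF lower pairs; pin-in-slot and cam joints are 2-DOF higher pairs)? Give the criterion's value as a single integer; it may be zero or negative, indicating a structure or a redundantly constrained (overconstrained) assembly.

L=1 J1=0 J2=0
add link → L=2 J1=0 J2=0
add link → L=3 J1=0 J2=0
R@2,0 dof=1 J1 → L=3 J1=1 J2=0
add link → L=4 J1=1 J2=0
C@0,1 dof=2 J2 → L=4 J1=1 J2=1
add link → L=5 J1=1 J2=1
R@2,3 dof=1 J1 → L=5 J1=2 J2=1
P@4,0 dof=1 J1 → L=5 J1=3 J2=1
add link → L=6 J1=3 J2=1
R@3,4 dof=1 J1 → L=6 J1=4 J2=1
C@3,5 dof=2 J2 → L=6 J1=4 J2=2
M=3(L−1)−2J1−J2=3·5−2·4−2=5

M = 5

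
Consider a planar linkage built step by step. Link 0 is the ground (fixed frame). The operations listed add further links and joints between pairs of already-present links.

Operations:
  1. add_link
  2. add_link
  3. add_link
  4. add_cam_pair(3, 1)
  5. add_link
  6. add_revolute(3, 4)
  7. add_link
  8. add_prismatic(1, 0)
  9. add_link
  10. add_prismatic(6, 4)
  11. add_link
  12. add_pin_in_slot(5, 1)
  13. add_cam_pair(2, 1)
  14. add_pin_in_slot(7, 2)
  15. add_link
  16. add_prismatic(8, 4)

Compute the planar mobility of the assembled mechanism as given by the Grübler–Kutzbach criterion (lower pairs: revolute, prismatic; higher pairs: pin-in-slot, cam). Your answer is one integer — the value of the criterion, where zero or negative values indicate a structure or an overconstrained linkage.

M = 12

(L,J1,J2)=(1,0,0); link0 fixed
link1: (2,0,0)
link2: (3,0,0)
link3: (4,0,0)
C 3-1 [J2]: (4,0,1)
link4: (5,0,1)
R 3-4 [J1]: (5,1,1)
link5: (6,1,1)
P 1-0 [J1]: (6,2,1)
link6: (7,2,1)
P 6-4 [J1]: (7,3,1)
link7: (8,3,1)
PS 5-1 [J2]: (8,3,2)
C 2-1 [J2]: (8,3,3)
PS 7-2 [J2]: (8,3,4)
link8: (9,3,4)
P 8-4 [J1]: (9,4,4)
Grübler: 3·8 − 2·4 − 4 = 12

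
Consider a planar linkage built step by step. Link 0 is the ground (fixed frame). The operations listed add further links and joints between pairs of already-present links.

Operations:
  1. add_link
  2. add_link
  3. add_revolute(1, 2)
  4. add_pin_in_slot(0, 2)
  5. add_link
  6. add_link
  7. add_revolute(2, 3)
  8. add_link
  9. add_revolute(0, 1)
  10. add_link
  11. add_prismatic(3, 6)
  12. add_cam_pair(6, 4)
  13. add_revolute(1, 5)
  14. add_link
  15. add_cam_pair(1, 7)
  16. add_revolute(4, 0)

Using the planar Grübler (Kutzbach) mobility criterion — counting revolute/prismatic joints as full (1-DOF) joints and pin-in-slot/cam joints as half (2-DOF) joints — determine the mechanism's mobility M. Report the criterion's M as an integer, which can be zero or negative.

ground; <1,0,0>
#1 <2,0,0>
#2 <3,0,0>
R:1↔2 J1 <3,1,0>
PS:0↔2 J2 <3,1,1>
#3 <4,1,1>
#4 <5,1,1>
R:2↔3 J1 <5,2,1>
#5 <6,2,1>
R:0↔1 J1 <6,3,1>
#6 <7,3,1>
P:3↔6 J1 <7,4,1>
C:6↔4 J2 <7,4,2>
R:1↔5 J1 <7,5,2>
#7 <8,5,2>
C:1↔7 J2 <8,5,3>
R:4↔0 J1 <8,6,3>
3×7 − 2×6 − 1×3 = 6

M = 6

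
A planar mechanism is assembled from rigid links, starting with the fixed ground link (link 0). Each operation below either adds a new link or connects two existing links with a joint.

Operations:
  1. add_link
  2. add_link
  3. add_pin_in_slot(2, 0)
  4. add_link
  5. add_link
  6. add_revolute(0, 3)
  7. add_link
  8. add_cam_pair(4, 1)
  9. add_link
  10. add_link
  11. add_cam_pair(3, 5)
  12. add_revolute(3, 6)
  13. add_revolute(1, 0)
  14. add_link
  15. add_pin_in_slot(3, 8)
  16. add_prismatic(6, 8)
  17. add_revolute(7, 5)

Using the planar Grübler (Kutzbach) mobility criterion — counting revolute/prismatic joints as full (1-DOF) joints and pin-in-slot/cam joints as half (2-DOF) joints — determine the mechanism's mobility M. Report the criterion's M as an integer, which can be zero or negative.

M = 10

link 0 = ground. State L|J1|J2 = 1|0|0
+link1  2|0|0
+link2  3|0|0
PS(2,0) f=2→J2  3|0|1
+link3  4|0|1
+link4  5|0|1
R(0,3) f=1→J1  5|1|1
+link5  6|1|1
C(4,1) f=2→J2  6|1|2
+link6  7|1|2
+link7  8|1|2
C(3,5) f=2→J2  8|1|3
R(3,6) f=1→J1  8|2|3
R(1,0) f=1→J1  8|3|3
+link8  9|3|3
PS(3,8) f=2→J2  9|3|4
P(6,8) f=1→J1  9|4|4
R(7,5) f=1→J1  9|5|4
M = 3(9−1)−2·5−4 = 24−10−4 = 10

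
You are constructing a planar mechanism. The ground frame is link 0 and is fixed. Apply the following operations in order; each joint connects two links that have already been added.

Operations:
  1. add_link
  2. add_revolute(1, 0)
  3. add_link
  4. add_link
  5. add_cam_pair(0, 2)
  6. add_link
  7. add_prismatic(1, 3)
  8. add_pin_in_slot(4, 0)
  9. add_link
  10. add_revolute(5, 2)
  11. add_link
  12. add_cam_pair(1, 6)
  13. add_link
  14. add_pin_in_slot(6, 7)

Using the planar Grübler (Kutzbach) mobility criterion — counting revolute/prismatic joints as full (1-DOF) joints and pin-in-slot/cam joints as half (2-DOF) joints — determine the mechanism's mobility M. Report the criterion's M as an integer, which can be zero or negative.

(L,J1,J2)=(1,0,0); link0 fixed
link1: (2,0,0)
R 1-0 [J1]: (2,1,0)
link2: (3,1,0)
link3: (4,1,0)
C 0-2 [J2]: (4,1,1)
link4: (5,1,1)
P 1-3 [J1]: (5,2,1)
PS 4-0 [J2]: (5,2,2)
link5: (6,2,2)
R 5-2 [J1]: (6,3,2)
link6: (7,3,2)
C 1-6 [J2]: (7,3,3)
link7: (8,3,3)
PS 6-7 [J2]: (8,3,4)
Grübler: 3·7 − 2·3 − 4 = 11

M = 11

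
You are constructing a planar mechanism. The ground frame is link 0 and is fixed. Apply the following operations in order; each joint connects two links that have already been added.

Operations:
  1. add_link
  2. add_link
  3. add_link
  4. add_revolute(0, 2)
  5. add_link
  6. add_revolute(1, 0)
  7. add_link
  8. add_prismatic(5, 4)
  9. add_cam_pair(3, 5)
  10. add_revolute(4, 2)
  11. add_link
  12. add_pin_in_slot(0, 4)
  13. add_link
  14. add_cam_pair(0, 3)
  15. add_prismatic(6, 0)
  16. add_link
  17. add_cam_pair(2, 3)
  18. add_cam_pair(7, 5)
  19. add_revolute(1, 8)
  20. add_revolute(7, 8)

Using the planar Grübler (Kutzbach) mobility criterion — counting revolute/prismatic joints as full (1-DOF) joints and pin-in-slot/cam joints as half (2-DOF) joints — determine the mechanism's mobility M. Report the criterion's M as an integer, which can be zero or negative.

L=1 J1=0 J2=0
add link → L=2 J1=0 J2=0
add link → L=3 J1=0 J2=0
add link → L=4 J1=0 J2=0
R@0,2 dof=1 J1 → L=4 J1=1 J2=0
add link → L=5 J1=1 J2=0
R@1,0 dof=1 J1 → L=5 J1=2 J2=0
add link → L=6 J1=2 J2=0
P@5,4 dof=1 J1 → L=6 J1=3 J2=0
C@3,5 dof=2 J2 → L=6 J1=3 J2=1
R@4,2 dof=1 J1 → L=6 J1=4 J2=1
add link → L=7 J1=4 J2=1
PS@0,4 dof=2 J2 → L=7 J1=4 J2=2
add link → L=8 J1=4 J2=2
C@0,3 dof=2 J2 → L=8 J1=4 J2=3
P@6,0 dof=1 J1 → L=8 J1=5 J2=3
add link → L=9 J1=5 J2=3
C@2,3 dof=2 J2 → L=9 J1=5 J2=4
C@7,5 dof=2 J2 → L=9 J1=5 J2=5
R@1,8 dof=1 J1 → L=9 J1=6 J2=5
R@7,8 dof=1 J1 → L=9 J1=7 J2=5
M=3(L−1)−2J1−J2=3·8−2·7−5=5

M = 5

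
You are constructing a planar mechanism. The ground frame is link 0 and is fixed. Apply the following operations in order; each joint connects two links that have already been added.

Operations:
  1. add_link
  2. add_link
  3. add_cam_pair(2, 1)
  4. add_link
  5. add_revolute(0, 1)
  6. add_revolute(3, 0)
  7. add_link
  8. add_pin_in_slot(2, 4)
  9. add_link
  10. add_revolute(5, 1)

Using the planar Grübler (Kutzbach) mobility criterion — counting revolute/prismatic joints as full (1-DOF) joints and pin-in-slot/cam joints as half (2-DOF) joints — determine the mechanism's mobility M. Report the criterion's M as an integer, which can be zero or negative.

ground; <1,0,0>
#1 <2,0,0>
#2 <3,0,0>
C:2↔1 J2 <3,0,1>
#3 <4,0,1>
R:0↔1 J1 <4,1,1>
R:3↔0 J1 <4,2,1>
#4 <5,2,1>
PS:2↔4 J2 <5,2,2>
#5 <6,2,2>
R:5↔1 J1 <6,3,2>
3×5 − 2×3 − 1×2 = 7

M = 7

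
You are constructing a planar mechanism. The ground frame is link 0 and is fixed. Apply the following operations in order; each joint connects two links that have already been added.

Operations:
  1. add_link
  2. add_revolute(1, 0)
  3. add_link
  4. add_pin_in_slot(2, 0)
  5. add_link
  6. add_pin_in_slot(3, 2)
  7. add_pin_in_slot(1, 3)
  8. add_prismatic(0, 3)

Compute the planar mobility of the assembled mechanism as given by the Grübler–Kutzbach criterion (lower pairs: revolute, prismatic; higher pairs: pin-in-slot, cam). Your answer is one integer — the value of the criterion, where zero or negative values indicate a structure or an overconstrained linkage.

link 0 = ground. State L|J1|J2 = 1|0|0
+link1  2|0|0
R(1,0) f=1→J1  2|1|0
+link2  3|1|0
PS(2,0) f=2→J2  3|1|1
+link3  4|1|1
PS(3,2) f=2→J2  4|1|2
PS(1,3) f=2→J2  4|1|3
P(0,3) f=1→J1  4|2|3
M = 3(4−1)−2·2−3 = 9−4−3 = 2

M = 2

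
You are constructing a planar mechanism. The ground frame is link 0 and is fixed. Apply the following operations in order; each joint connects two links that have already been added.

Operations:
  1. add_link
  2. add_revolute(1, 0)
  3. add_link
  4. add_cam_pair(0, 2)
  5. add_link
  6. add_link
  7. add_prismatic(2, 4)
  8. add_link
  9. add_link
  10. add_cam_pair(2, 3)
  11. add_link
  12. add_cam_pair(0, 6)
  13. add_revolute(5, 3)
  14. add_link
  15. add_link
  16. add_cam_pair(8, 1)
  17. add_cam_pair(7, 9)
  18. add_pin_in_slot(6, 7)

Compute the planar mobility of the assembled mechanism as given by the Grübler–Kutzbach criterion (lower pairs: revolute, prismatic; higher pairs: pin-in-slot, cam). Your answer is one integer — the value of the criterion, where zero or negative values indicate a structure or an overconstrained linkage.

M = 15

L=1 J1=0 J2=0
add link → L=2 J1=0 J2=0
R@1,0 dof=1 J1 → L=2 J1=1 J2=0
add link → L=3 J1=1 J2=0
C@0,2 dof=2 J2 → L=3 J1=1 J2=1
add link → L=4 J1=1 J2=1
add link → L=5 J1=1 J2=1
P@2,4 dof=1 J1 → L=5 J1=2 J2=1
add link → L=6 J1=2 J2=1
add link → L=7 J1=2 J2=1
C@2,3 dof=2 J2 → L=7 J1=2 J2=2
add link → L=8 J1=2 J2=2
C@0,6 dof=2 J2 → L=8 J1=2 J2=3
R@5,3 dof=1 J1 → L=8 J1=3 J2=3
add link → L=9 J1=3 J2=3
add link → L=10 J1=3 J2=3
C@8,1 dof=2 J2 → L=10 J1=3 J2=4
C@7,9 dof=2 J2 → L=10 J1=3 J2=5
PS@6,7 dof=2 J2 → L=10 J1=3 J2=6
M=3(L−1)−2J1−J2=3·9−2·3−6=15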